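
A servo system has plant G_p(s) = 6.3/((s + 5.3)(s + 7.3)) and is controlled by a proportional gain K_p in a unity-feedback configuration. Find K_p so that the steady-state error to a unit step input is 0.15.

For a type-0 loop with proportional control, e_ss = 1/(1 + K_p·G_p(0)).
G_p(0) = 0.1628. Require 1/(1 + K_p·0.1628) = 0.15, so 1 + 0.1628·K_p = 6.667.
K_p = (6.667 − 1)/0.1628 = 34.8.

K_p = 34.8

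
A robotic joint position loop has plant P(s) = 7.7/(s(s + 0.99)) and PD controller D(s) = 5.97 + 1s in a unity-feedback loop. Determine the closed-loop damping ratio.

Forward path: (5.97 + 1s)·7.7/(s(s+0.99)). The closed-loop characteristic equation is s² + (0.99 + 7.7·1)s + 7.7·5.97 = 0.
That is s² + 8.69s + 45.97 = 0, so ω_n = 6.78 rad/s and ζ = 8.69/(2·6.78) = 0.6409.

ζ = 0.641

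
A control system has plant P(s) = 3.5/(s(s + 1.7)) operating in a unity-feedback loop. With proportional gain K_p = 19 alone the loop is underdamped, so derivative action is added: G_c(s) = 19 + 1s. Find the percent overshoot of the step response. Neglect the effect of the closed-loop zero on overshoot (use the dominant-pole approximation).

Forward path: (19 + 1s)·3.5/(s(s+1.7)). The closed-loop characteristic equation is s² + (1.7 + 3.5·1)s + 3.5·19 = 0.
That is s² + 5.2s + 66.5 = 0, so ω_n = 8.155 rad/s and ζ = 5.2/(2·8.155) = 0.3188.
%OS = 100·exp(−πζ/√(1−ζ²)) = 34.8%.

34.8%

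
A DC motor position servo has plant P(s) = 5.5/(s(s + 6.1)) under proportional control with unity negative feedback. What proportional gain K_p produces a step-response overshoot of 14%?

From %OS = 100·exp(−πζ/√(1−ζ²)) = 14%, ζ = −ln(0.14)/√(π²+ln²(0.14)) = 0.5305.
Characteristic equation s² + 6.1s + 5.5K_p = 0 gives ζ = 6.1/(2√(5.5K_p)).
Setting ζ = 0.5305: √(5.5K_p) = 6.1/(2·0.5305) = 5.749, so K_p = 33.05/5.5 = 6.01.

K_p = 6.01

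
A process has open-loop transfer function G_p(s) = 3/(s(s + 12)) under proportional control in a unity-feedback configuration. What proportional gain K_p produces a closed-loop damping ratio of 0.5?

K_p = 48

Closed-loop characteristic equation: s² + 12s + K_p·3 = 0.
So ω_n = √(3K_p) and 2ζω_n = 12, giving ζ = 12/(2√(3K_p)).
Setting ζ = 0.5: √(3K_p) = 12/(2·0.5) = 12, so K_p = 144/3 = 48.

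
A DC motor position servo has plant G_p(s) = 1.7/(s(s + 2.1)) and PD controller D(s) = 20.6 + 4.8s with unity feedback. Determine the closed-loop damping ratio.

ζ = 0.867

Forward path: (20.6 + 4.8s)·1.7/(s(s+2.1)). The closed-loop characteristic equation is s² + (2.1 + 1.7·4.8)s + 1.7·20.6 = 0.
That is s² + 10.26s + 35.02 = 0, so ω_n = 5.918 rad/s and ζ = 10.26/(2·5.918) = 0.8669.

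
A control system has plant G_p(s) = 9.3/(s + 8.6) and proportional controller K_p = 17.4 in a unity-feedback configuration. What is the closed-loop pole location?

Closed-loop transfer function: T(s) = K_p·G_p(s)/(1 + K_p·G_p(s)) = 161.8/(s + 8.6 + 161.8) = 161.8/(s + 170.4).
The closed-loop pole is at s = −170.4.

s = -170.4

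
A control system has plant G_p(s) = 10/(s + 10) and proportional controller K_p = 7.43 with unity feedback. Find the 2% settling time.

Closed-loop transfer function: T(s) = K_p·G_p(s)/(1 + K_p·G_p(s)) = 74.3/(s + 10 + 74.3) = 74.3/(s + 84.3).
Time constant τ = 1/84.3 = 0.01186 s, so the 2% settling time is about 4τ = 0.0474 s.

T_s ≈ 0.0474 s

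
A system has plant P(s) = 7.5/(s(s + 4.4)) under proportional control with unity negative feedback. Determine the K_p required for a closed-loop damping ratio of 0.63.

K_p = 1.63

Closed-loop characteristic equation: s² + 4.4s + K_p·7.5 = 0.
So ω_n = √(7.5K_p) and 2ζω_n = 4.4, giving ζ = 4.4/(2√(7.5K_p)).
Setting ζ = 0.63: √(7.5K_p) = 4.4/(2·0.63) = 3.492, so K_p = 12.19/7.5 = 1.63.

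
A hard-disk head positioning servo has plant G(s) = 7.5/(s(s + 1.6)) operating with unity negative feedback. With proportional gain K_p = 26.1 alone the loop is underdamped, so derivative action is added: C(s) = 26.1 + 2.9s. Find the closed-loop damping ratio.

ζ = 0.834

Forward path: (26.1 + 2.9s)·7.5/(s(s+1.6)). The closed-loop characteristic equation is s² + (1.6 + 7.5·2.9)s + 7.5·26.1 = 0.
That is s² + 23.35s + 195.8 = 0, so ω_n = 13.99 rad/s and ζ = 23.35/(2·13.99) = 0.8345.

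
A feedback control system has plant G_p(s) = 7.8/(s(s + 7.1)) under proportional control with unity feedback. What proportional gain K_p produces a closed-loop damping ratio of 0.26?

Closed-loop characteristic equation: s² + 7.1s + K_p·7.8 = 0.
So ω_n = √(7.8K_p) and 2ζω_n = 7.1, giving ζ = 7.1/(2√(7.8K_p)).
Setting ζ = 0.26: √(7.8K_p) = 7.1/(2·0.26) = 13.65, so K_p = 186.4/7.8 = 23.9.

K_p = 23.9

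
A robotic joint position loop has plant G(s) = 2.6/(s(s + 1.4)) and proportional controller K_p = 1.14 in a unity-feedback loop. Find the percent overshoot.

24.7%

The closed-loop denominator s² + 1.4s + 2.964 gives ω_n = √2.964 = 1.722 and ζ = 1.4/(2ω_n) = 0.4066.
%OS = 100·exp(−πζ/√(1−ζ²)) = 100·exp(−π·0.4066/√0.8347) = 24.7%.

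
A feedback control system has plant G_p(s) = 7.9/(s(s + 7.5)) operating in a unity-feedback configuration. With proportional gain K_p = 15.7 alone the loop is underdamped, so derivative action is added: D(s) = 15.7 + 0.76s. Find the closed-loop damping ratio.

Forward path: (15.7 + 0.76s)·7.9/(s(s+7.5)). The closed-loop characteristic equation is s² + (7.5 + 7.9·0.76)s + 7.9·15.7 = 0.
That is s² + 13.5s + 124 = 0, so ω_n = 11.14 rad/s and ζ = 13.5/(2·11.14) = 0.6063.

ζ = 0.606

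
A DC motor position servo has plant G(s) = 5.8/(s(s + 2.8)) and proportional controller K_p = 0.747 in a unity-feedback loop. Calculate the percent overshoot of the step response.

Closed-loop characteristic equation: s² + 2.8s + 4.333 = 0, so ω_n = 2.081 rad/s and ζ = 2.8/(2·2.081) = 0.6726.
%OS = 100·exp(−πζ/√(1−ζ²)) = 100·exp(−π·0.6726/√0.5476) = 5.75%.

5.75%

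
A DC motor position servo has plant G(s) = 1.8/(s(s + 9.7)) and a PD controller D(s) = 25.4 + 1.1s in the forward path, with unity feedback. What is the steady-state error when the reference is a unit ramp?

0.212

The loop has one pole at the origin (type 1). Velocity error constant K_v = lim_{s→0} s·D(s)G(s) = 25.4·1.8/9.7 = 4.713.
Steady-state error to a unit ramp: e_ss = 1/K_v = 0.212.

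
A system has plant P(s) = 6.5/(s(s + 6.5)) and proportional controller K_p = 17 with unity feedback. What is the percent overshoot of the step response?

The closed-loop denominator s² + 6.5s + 110.5 gives ω_n = √110.5 = 10.51 and ζ = 6.5/(2ω_n) = 0.3092.
%OS = 100·exp(−πζ/√(1−ζ²)) = 100·exp(−π·0.3092/√0.9044) = 36%.

36%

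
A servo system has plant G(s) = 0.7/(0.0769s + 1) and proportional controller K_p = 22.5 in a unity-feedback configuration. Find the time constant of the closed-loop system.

Closed loop: T(s) = K_p·G/(1+K_p·G) = 15.75/(0.0769s + 1 + 15.75), with pole at s = −(1 + 15.75)/0.0769 = −217.8.
Closed-loop time constant τ = 1/217.8 = 0.00459 s.

τ = 0.00459 s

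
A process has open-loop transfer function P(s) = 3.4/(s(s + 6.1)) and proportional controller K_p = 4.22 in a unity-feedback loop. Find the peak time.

T_p = 1.4 s

From 1 + K_pP(s) = 0: s² + 6.1s + 14.35 = 0 ⇒ ω_n = 3.788, ζ = 0.8052.
Damped frequency ω_d = ω_n√(1−ζ²) = 2.246 rad/s, so peak time T_p = π/ω_d = 1.4 s.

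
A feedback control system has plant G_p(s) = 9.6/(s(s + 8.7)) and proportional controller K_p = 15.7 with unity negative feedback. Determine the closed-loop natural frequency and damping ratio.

ω_n = 12.3 rad/s, ζ = 0.354

1 + K_p·G_p(s) = 0 gives s² + 8.7s + 150.7 = 0.
So ω_n² = 150.7 ⇒ ω_n = 12.28 rad/s, and ζ = 8.7/(2ω_n) = 0.354.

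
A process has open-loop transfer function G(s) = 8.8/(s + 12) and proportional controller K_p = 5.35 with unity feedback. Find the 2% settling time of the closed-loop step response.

Closed-loop transfer function: T(s) = K_p·G(s)/(1 + K_p·G(s)) = 47.08/(s + 12 + 47.08) = 47.08/(s + 59.08).
Time constant τ = 1/59.08 = 0.01693 s, so the 2% settling time is about 4τ = 0.0677 s.

T_s ≈ 0.0677 s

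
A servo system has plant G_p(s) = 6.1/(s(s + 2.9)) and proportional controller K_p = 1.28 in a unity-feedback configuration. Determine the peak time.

Closed-loop characteristic equation: s² + 2.9s + 7.808 = 0, so ω_n = 2.794 rad/s and ζ = 2.9/(2·2.794) = 0.5189.
Damped frequency ω_d = ω_n√(1−ζ²) = 2.389 rad/s, so peak time T_p = π/ω_d = 1.32 s.

T_p = 1.32 s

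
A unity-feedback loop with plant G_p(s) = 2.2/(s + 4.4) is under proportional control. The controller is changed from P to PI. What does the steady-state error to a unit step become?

0

The integrator makes K_pos = lim_{s→0} C(s)G(s) infinite, so e_ss = 1/(1+K_pos) = 0.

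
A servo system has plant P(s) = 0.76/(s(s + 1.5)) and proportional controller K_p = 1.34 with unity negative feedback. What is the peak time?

T_p = 4.65 s

From 1 + K_pP(s) = 0: s² + 1.5s + 1.018 = 0 ⇒ ω_n = 1.009, ζ = 0.7432.
Damped frequency ω_d = ω_n√(1−ζ²) = 0.6752 rad/s, so peak time T_p = π/ω_d = 4.65 s.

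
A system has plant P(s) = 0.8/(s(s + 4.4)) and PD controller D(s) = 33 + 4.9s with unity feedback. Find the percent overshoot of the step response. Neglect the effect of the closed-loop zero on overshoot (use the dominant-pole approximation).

Forward path: (33 + 4.9s)·0.8/(s(s+4.4)). The closed-loop characteristic equation is s² + (4.4 + 0.8·4.9)s + 0.8·33 = 0.
That is s² + 8.32s + 26.4 = 0, so ω_n = 5.138 rad/s and ζ = 8.32/(2·5.138) = 0.8096.
%OS = 100·exp(−πζ/√(1−ζ²)) = 1.31%.

1.31%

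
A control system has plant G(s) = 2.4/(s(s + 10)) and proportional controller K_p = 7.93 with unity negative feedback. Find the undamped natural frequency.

With unity feedback the closed-loop characteristic equation is s² + 10s + 7.93·2.4 = s² + 10s + 19.03 = 0.
Matching s² + 2ζω_n s + ω_n²: ω_n = √19.03 = 4.363 rad/s and 2ζω_n = 10, so ζ = 10/(2·4.363) = 1.15.

ω_n = 4.36 rad/s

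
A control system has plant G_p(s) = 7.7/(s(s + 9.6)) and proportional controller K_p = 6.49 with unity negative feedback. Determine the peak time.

T_p = 0.605 s

Closed-loop characteristic equation: s² + 9.6s + 49.97 = 0, so ω_n = 7.069 rad/s and ζ = 9.6/(2·7.069) = 0.679.
Damped frequency ω_d = ω_n√(1−ζ²) = 5.19 rad/s, so peak time T_p = π/ω_d = 0.605 s.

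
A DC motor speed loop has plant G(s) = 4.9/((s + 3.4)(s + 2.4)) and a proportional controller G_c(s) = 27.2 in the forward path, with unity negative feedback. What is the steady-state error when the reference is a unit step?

The loop is type 0. Static position error constant K_pos = G_c(0)·G(0) = 27.2·0.6005 = 16.33.
Steady-state error to a unit step: e_ss = 1/(1+K_pos) = 1/17.33 = 0.0577.

0.0577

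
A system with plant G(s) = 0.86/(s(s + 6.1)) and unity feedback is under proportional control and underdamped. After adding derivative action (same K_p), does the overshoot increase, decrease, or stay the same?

The derivative term adds K·K_d to the s-coefficient of the characteristic equation, raising 2ζω_n while ω_n is unchanged; ζ increases, so overshoot decreases.

decrease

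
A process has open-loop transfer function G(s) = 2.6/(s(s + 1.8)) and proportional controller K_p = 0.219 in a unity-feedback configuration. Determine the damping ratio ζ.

The closed-loop denominator is s(s+1.8) + 0.219·2.6 = s² + 1.8s + 0.5694.
Matching s² + 2ζω_n s + ω_n²: ω_n = √0.5694 = 0.7546 rad/s and 2ζω_n = 1.8, so ζ = 1.8/(2·0.7546) = 1.19.

ζ = 1.19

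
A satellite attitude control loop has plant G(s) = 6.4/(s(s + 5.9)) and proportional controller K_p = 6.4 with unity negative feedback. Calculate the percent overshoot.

19.6%

The closed-loop denominator s² + 5.9s + 40.96 gives ω_n = √40.96 = 6.4 and ζ = 5.9/(2ω_n) = 0.4609.
%OS = 100·exp(−πζ/√(1−ζ²)) = 100·exp(−π·0.4609/√0.7875) = 19.6%.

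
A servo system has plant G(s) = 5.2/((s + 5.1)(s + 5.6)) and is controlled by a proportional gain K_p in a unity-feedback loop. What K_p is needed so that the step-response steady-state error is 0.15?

For a type-0 loop with proportional control, e_ss = 1/(1 + K_p·G(0)).
G(0) = 0.1821. Require 1/(1 + K_p·0.1821) = 0.15, so 1 + 0.1821·K_p = 6.667.
K_p = (6.667 − 1)/0.1821 = 31.1.

K_p = 31.1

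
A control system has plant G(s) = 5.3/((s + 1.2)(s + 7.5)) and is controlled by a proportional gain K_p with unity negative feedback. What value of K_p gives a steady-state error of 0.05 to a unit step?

K_p = 32.3

For a type-0 loop with proportional control, e_ss = 1/(1 + K_p·G(0)).
G(0) = 0.5889. Require 1/(1 + K_p·0.5889) = 0.05, so 1 + 0.5889·K_p = 20.
K_p = (20 − 1)/0.5889 = 32.3.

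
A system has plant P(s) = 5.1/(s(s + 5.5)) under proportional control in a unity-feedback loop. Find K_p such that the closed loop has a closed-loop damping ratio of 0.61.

Closed-loop characteristic equation: s² + 5.5s + K_p·5.1 = 0.
So ω_n = √(5.1K_p) and 2ζω_n = 5.5, giving ζ = 5.5/(2√(5.1K_p)).
Setting ζ = 0.61: √(5.1K_p) = 5.5/(2·0.61) = 4.508, so K_p = 20.32/5.1 = 3.99.

K_p = 3.99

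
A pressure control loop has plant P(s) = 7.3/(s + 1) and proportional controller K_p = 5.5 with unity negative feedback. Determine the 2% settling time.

Closed-loop transfer function: T(s) = K_p·P(s)/(1 + K_p·P(s)) = 40.15/(s + 1 + 40.15) = 40.15/(s + 41.15).
Time constant τ = 1/41.15 = 0.0243 s, so the 2% settling time is about 4τ = 0.0972 s.

T_s ≈ 0.0972 s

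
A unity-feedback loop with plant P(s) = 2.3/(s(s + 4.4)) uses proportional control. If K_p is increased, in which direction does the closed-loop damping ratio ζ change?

ζ = 4.4/(2√(2.3K_p)); increasing K_p raises the denominator, so ζ falls.

decrease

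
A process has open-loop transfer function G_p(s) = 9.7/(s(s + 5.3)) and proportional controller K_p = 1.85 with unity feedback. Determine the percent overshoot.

From 1 + K_pG_p(s) = 0: s² + 5.3s + 17.95 = 0 ⇒ ω_n = 4.236, ζ = 0.6256.
%OS = 100·exp(−πζ/√(1−ζ²)) = 100·exp(−π·0.6256/√0.6087) = 8.05%.

8.05%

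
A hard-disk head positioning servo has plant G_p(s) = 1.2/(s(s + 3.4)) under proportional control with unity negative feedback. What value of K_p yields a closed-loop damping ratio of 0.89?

K_p = 3.04

Closed-loop characteristic equation: s² + 3.4s + K_p·1.2 = 0.
So ω_n = √(1.2K_p) and 2ζω_n = 3.4, giving ζ = 3.4/(2√(1.2K_p)).
Setting ζ = 0.89: √(1.2K_p) = 3.4/(2·0.89) = 1.91, so K_p = 3.649/1.2 = 3.04.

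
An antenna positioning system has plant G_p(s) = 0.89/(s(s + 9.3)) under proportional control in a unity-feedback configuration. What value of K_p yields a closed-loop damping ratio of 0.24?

Closed-loop characteristic equation: s² + 9.3s + K_p·0.89 = 0.
So ω_n = √(0.89K_p) and 2ζω_n = 9.3, giving ζ = 9.3/(2√(0.89K_p)).
Setting ζ = 0.24: √(0.89K_p) = 9.3/(2·0.24) = 19.38, so K_p = 375.4/0.89 = 422.

K_p = 422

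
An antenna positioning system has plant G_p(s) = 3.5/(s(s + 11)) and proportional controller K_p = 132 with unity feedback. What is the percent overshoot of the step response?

From 1 + K_pG_p(s) = 0: s² + 11s + 462 = 0 ⇒ ω_n = 21.49, ζ = 0.2559.
%OS = 100·exp(−πζ/√(1−ζ²)) = 100·exp(−π·0.2559/√0.9345) = 43.5%.

43.5%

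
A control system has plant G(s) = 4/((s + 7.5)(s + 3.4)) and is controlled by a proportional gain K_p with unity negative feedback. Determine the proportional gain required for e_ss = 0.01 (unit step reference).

K_p = 631

For a type-0 loop with proportional control, e_ss = 1/(1 + K_p·G(0)).
G(0) = 0.1569. Require 1/(1 + K_p·0.1569) = 0.01, so 1 + 0.1569·K_p = 100.
K_p = (100 − 1)/0.1569 = 631.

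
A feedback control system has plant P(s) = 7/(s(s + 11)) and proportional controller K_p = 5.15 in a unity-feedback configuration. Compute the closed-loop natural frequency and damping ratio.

The closed-loop denominator is s(s+11) + 5.15·7 = s² + 11s + 36.05.
Matching s² + 2ζω_n s + ω_n²: ω_n = √36.05 = 6.004 rad/s and 2ζω_n = 11, so ζ = 11/(2·6.004) = 0.916.

ω_n = 6 rad/s, ζ = 0.916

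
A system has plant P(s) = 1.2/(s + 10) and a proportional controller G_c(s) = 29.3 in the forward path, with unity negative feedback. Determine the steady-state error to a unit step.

The loop is type 0. Static position error constant K_pos = G_c(0)·P(0) = 29.3·0.12 = 3.516.
Steady-state error to a unit step: e_ss = 1/(1+K_pos) = 1/4.516 = 0.221.

0.221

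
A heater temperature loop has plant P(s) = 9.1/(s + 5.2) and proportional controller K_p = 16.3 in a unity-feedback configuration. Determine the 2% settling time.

Closed-loop transfer function: T(s) = K_p·P(s)/(1 + K_p·P(s)) = 148.3/(s + 5.2 + 148.3) = 148.3/(s + 153.5).
Time constant τ = 1/153.5 = 0.006513 s, so the 2% settling time is about 4τ = 0.0261 s.

T_s ≈ 0.0261 s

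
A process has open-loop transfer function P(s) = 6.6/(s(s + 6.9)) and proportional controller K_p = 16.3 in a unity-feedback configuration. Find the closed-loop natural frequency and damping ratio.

ω_n = 10.4 rad/s, ζ = 0.333

1 + K_p·P(s) = 0 gives s² + 6.9s + 107.6 = 0.
Matching s² + 2ζω_n s + ω_n²: ω_n = √107.6 = 10.37 rad/s and 2ζω_n = 6.9, so ζ = 6.9/(2·10.37) = 0.333.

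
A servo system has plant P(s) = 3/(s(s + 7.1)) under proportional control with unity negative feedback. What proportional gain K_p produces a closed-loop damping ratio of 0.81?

Closed-loop characteristic equation: s² + 7.1s + K_p·3 = 0.
So ω_n = √(3K_p) and 2ζω_n = 7.1, giving ζ = 7.1/(2√(3K_p)).
Setting ζ = 0.81: √(3K_p) = 7.1/(2·0.81) = 4.383, so K_p = 19.21/3 = 6.4.

K_p = 6.4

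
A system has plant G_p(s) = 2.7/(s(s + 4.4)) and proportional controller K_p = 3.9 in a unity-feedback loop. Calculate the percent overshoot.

5.52%

From 1 + K_pG_p(s) = 0: s² + 4.4s + 10.53 = 0 ⇒ ω_n = 3.245, ζ = 0.678.
%OS = 100·exp(−πζ/√(1−ζ²)) = 100·exp(−π·0.678/√0.5404) = 5.52%.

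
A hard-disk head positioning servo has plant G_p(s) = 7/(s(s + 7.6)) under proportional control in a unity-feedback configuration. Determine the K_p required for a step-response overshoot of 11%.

From %OS = 100·exp(−πζ/√(1−ζ²)) = 11%, ζ = −ln(0.11)/√(π²+ln²(0.11)) = 0.5749.
Characteristic equation s² + 7.6s + 7K_p = 0 gives ζ = 7.6/(2√(7K_p)).
Setting ζ = 0.5749: √(7K_p) = 7.6/(2·0.5749) = 6.61, so K_p = 43.69/7 = 6.24.

K_p = 6.24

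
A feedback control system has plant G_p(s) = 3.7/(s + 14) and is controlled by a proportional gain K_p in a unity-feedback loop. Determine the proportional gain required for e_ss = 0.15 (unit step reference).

Steady-state error for a unit step on this type-0 loop is 1/(1 + K_p·G_p(0)).
G_p(0) = 0.2643. Require 1/(1 + K_p·0.2643) = 0.15, so 1 + 0.2643·K_p = 6.667.
K_p = (6.667 − 1)/0.2643 = 21.4.

K_p = 21.4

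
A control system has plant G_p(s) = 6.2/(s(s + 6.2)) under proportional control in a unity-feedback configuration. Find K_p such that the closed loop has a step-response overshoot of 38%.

K_p = 17.9

From %OS = 100·exp(−πζ/√(1−ζ²)) = 38%, ζ = −ln(0.38)/√(π²+ln²(0.38)) = 0.2943.
Characteristic equation s² + 6.2s + 6.2K_p = 0 gives ζ = 6.2/(2√(6.2K_p)).
Setting ζ = 0.2943: √(6.2K_p) = 6.2/(2·0.2943) = 10.53, so K_p = 110.9/6.2 = 17.9.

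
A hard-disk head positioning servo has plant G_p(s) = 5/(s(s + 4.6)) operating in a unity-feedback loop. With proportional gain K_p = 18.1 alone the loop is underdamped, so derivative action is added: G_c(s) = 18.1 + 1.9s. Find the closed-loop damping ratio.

ζ = 0.741

Forward path: (18.1 + 1.9s)·5/(s(s+4.6)). The closed-loop characteristic equation is s² + (4.6 + 5·1.9)s + 5·18.1 = 0.
That is s² + 14.1s + 90.5 = 0, so ω_n = 9.513 rad/s and ζ = 14.1/(2·9.513) = 0.7411.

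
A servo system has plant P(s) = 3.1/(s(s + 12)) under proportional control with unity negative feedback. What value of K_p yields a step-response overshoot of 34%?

From %OS = 100·exp(−πζ/√(1−ζ²)) = 34%, ζ = −ln(0.34)/√(π²+ln²(0.34)) = 0.3248.
Characteristic equation s² + 12s + 3.1K_p = 0 gives ζ = 12/(2√(3.1K_p)).
Setting ζ = 0.3248: √(3.1K_p) = 12/(2·0.3248) = 18.47, so K_p = 341.3/3.1 = 110.

K_p = 110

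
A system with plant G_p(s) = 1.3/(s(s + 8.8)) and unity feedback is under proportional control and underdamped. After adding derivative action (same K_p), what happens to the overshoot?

The derivative term adds K·K_d to the s-coefficient of the characteristic equation, raising 2ζω_n while ω_n is unchanged; ζ increases, so overshoot decreases.

decrease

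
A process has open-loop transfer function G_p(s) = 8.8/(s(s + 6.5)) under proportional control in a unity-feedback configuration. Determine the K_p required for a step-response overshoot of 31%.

From %OS = 100·exp(−πζ/√(1−ζ²)) = 31%, ζ = −ln(0.31)/√(π²+ln²(0.31)) = 0.3493.
Characteristic equation s² + 6.5s + 8.8K_p = 0 gives ζ = 6.5/(2√(8.8K_p)).
Setting ζ = 0.3493: √(8.8K_p) = 6.5/(2·0.3493) = 9.304, so K_p = 86.56/8.8 = 9.84.

K_p = 9.84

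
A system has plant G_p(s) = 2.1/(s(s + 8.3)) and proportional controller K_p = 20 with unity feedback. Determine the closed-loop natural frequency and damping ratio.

ω_n = 6.48 rad/s, ζ = 0.64

With unity feedback the closed-loop characteristic equation is s² + 8.3s + 20·2.1 = s² + 8.3s + 42 = 0.
Matching s² + 2ζω_n s + ω_n²: ω_n = √42 = 6.481 rad/s and 2ζω_n = 8.3, so ζ = 8.3/(2·6.481) = 0.64.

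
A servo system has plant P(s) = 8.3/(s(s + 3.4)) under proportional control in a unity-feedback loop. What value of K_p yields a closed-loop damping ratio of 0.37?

K_p = 2.54

Closed-loop characteristic equation: s² + 3.4s + K_p·8.3 = 0.
So ω_n = √(8.3K_p) and 2ζω_n = 3.4, giving ζ = 3.4/(2√(8.3K_p)).
Setting ζ = 0.37: √(8.3K_p) = 3.4/(2·0.37) = 4.595, so K_p = 21.11/8.3 = 2.54.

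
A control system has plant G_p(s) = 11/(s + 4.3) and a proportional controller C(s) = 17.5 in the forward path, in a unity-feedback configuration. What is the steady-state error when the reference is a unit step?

The loop is type 0. Static position error constant K_pos = C(0)·G_p(0) = 17.5·2.558 = 44.77.
Steady-state error to a unit step: e_ss = 1/(1+K_pos) = 1/45.77 = 0.0218.

0.0218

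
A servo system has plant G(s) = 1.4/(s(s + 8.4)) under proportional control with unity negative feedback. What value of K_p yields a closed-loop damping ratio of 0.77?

K_p = 21.3

Closed-loop characteristic equation: s² + 8.4s + K_p·1.4 = 0.
So ω_n = √(1.4K_p) and 2ζω_n = 8.4, giving ζ = 8.4/(2√(1.4K_p)).
Setting ζ = 0.77: √(1.4K_p) = 8.4/(2·0.77) = 5.455, so K_p = 29.75/1.4 = 21.3.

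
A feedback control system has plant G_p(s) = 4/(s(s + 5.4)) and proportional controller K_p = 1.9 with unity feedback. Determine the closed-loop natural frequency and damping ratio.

1 + K_p·G_p(s) = 0 gives s² + 5.4s + 7.6 = 0.
Matching s² + 2ζω_n s + ω_n²: ω_n = √7.6 = 2.757 rad/s and 2ζω_n = 5.4, so ζ = 5.4/(2·2.757) = 0.979.

ω_n = 2.76 rad/s, ζ = 0.979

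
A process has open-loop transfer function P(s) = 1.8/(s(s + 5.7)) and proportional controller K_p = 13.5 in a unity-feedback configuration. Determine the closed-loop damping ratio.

With unity feedback the closed-loop characteristic equation is s² + 5.7s + 13.5·1.8 = s² + 5.7s + 24.3 = 0.
Matching s² + 2ζω_n s + ω_n²: ω_n = √24.3 = 4.93 rad/s and 2ζω_n = 5.7, so ζ = 5.7/(2·4.93) = 0.578.

ζ = 0.578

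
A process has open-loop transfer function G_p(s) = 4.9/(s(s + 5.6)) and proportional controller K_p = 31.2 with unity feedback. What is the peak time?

T_p = 0.261 s

The closed-loop denominator s² + 5.6s + 152.9 gives ω_n = √152.9 = 12.36 and ζ = 5.6/(2ω_n) = 0.2265.
Damped frequency ω_d = ω_n√(1−ζ²) = 12.04 rad/s, so peak time T_p = π/ω_d = 0.261 s.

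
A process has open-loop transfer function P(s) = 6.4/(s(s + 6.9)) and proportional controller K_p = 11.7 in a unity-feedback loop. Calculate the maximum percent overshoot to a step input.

The closed-loop denominator s² + 6.9s + 74.88 gives ω_n = √74.88 = 8.653 and ζ = 6.9/(2ω_n) = 0.3987.
%OS = 100·exp(−πζ/√(1−ζ²)) = 100·exp(−π·0.3987/√0.841) = 25.5%.

25.5%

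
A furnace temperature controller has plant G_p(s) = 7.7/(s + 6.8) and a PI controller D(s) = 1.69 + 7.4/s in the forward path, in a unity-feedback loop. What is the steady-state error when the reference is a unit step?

0

The open loop D(s)G_p(s) has a pole at the origin (type 1), so the static position error constant is infinite and e_ss = 1/(1+∞) = 0.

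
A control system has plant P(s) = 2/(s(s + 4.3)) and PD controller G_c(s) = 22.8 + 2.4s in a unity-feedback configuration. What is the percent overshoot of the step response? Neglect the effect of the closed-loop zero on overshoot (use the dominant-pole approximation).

5.7%

Forward path: (22.8 + 2.4s)·2/(s(s+4.3)). The closed-loop characteristic equation is s² + (4.3 + 2·2.4)s + 2·22.8 = 0.
That is s² + 9.1s + 45.6 = 0, so ω_n = 6.753 rad/s and ζ = 9.1/(2·6.753) = 0.6738.
%OS = 100·exp(−πζ/√(1−ζ²)) = 5.7%.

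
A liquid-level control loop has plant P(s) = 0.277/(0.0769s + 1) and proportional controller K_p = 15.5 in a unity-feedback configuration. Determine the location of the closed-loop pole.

Closed loop: T(s) = K_p·P/(1+K_p·P) = 4.294/(0.0769s + 1 + 4.294), with pole at s = −(1 + 4.294)/0.0769 = −68.84.

s = -68.84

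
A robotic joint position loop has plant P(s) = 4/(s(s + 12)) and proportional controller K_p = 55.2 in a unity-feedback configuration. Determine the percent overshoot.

Closed-loop characteristic equation: s² + 12s + 220.8 = 0, so ω_n = 14.86 rad/s and ζ = 12/(2·14.86) = 0.4038.
%OS = 100·exp(−πζ/√(1−ζ²)) = 100·exp(−π·0.4038/√0.837) = 25%.

25%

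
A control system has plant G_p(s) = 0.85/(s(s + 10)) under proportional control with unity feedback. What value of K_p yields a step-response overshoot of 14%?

From %OS = 100·exp(−πζ/√(1−ζ²)) = 14%, ζ = −ln(0.14)/√(π²+ln²(0.14)) = 0.5305.
Characteristic equation s² + 10s + 0.85K_p = 0 gives ζ = 10/(2√(0.85K_p)).
Setting ζ = 0.5305: √(0.85K_p) = 10/(2·0.5305) = 9.425, so K_p = 88.83/0.85 = 105.

K_p = 105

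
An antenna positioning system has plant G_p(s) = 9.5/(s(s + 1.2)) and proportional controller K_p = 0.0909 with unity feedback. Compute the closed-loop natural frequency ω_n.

ω_n = 0.929 rad/s

The closed-loop denominator is s(s+1.2) + 0.0909·9.5 = s² + 1.2s + 0.8635.
So ω_n² = 0.8635 ⇒ ω_n = 0.9293 rad/s, and ζ = 1.2/(2ω_n) = 0.646.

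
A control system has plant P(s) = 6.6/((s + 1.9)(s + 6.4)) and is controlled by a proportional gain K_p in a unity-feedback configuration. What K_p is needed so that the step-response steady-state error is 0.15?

Steady-state error for a unit step on this type-0 loop is 1/(1 + K_p·P(0)).
P(0) = 0.5428. Require 1/(1 + K_p·0.5428) = 0.15, so 1 + 0.5428·K_p = 6.667.
K_p = (6.667 − 1)/0.5428 = 10.4.

K_p = 10.4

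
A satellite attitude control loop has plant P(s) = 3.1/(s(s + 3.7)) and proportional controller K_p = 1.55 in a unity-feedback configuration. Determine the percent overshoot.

From 1 + K_pP(s) = 0: s² + 3.7s + 4.805 = 0 ⇒ ω_n = 2.192, ζ = 0.844.
%OS = 100·exp(−πζ/√(1−ζ²)) = 100·exp(−π·0.844/√0.2877) = 0.713%.

0.713%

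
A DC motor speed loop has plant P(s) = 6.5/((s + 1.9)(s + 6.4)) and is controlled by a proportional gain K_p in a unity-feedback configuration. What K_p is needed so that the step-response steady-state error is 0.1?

The loop is type 0, so e_ss(step) = 1/(1 + K_pos) with K_pos = K_p·P(0).
P(0) = 0.5345. Require 1/(1 + K_p·0.5345) = 0.1, so 1 + 0.5345·K_p = 10.
K_p = (10 − 1)/0.5345 = 16.8.

K_p = 16.8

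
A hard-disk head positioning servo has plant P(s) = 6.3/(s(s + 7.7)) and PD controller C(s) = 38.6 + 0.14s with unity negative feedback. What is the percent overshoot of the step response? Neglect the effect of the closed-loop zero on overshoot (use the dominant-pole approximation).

Forward path: (38.6 + 0.14s)·6.3/(s(s+7.7)). The closed-loop characteristic equation is s² + (7.7 + 6.3·0.14)s + 6.3·38.6 = 0.
That is s² + 8.582s + 243.2 = 0, so ω_n = 15.59 rad/s and ζ = 8.582/(2·15.59) = 0.2752.
%OS = 100·exp(−πζ/√(1−ζ²)) = 40.7%.

40.7%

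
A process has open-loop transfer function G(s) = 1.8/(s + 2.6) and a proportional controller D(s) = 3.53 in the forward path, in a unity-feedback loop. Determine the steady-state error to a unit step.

The loop is type 0. Static position error constant K_pos = D(0)·G(0) = 3.53·0.6923 = 2.444.
Steady-state error to a unit step: e_ss = 1/(1+K_pos) = 1/3.444 = 0.29.

0.29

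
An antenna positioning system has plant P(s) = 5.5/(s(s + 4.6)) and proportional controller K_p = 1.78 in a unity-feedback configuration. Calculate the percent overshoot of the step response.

Closed-loop characteristic equation: s² + 4.6s + 9.79 = 0, so ω_n = 3.129 rad/s and ζ = 4.6/(2·3.129) = 0.7351.
%OS = 100·exp(−πζ/√(1−ζ²)) = 100·exp(−π·0.7351/√0.4597) = 3.32%.

3.32%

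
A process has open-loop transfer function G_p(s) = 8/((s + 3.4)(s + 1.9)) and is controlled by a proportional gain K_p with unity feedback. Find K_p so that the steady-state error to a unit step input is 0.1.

K_p = 7.27

For a type-0 loop with proportional control, e_ss = 1/(1 + K_p·G_p(0)).
G_p(0) = 1.238. Require 1/(1 + K_p·1.238) = 0.1, so 1 + 1.238·K_p = 10.
K_p = (10 − 1)/1.238 = 7.27.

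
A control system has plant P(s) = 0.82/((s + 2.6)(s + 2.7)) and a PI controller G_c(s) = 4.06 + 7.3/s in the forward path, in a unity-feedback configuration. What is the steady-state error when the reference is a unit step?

The open loop G_c(s)P(s) has a pole at the origin (type 1), so the static position error constant is infinite and e_ss = 1/(1+∞) = 0.

0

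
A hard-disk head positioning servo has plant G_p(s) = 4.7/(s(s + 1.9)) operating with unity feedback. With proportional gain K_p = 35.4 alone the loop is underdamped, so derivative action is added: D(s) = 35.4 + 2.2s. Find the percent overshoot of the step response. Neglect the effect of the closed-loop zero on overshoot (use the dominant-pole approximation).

18.4%

Forward path: (35.4 + 2.2s)·4.7/(s(s+1.9)). The closed-loop characteristic equation is s² + (1.9 + 4.7·2.2)s + 4.7·35.4 = 0.
That is s² + 12.24s + 166.4 = 0, so ω_n = 12.9 rad/s and ζ = 12.24/(2·12.9) = 0.4745.
%OS = 100·exp(−πζ/√(1−ζ²)) = 18.4%.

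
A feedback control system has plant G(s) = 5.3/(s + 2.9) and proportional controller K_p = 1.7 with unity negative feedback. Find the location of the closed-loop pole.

Closed-loop transfer function: T(s) = K_p·G(s)/(1 + K_p·G(s)) = 9.01/(s + 2.9 + 9.01) = 9.01/(s + 11.91).
The closed-loop pole is at s = −11.91.

s = -11.91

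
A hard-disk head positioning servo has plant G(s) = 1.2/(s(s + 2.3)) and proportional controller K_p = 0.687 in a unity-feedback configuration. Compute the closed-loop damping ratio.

The closed-loop denominator is s(s+2.3) + 0.687·1.2 = s² + 2.3s + 0.8244.
So ω_n² = 0.8244 ⇒ ω_n = 0.908 rad/s, and ζ = 2.3/(2ω_n) = 1.27.

ζ = 1.27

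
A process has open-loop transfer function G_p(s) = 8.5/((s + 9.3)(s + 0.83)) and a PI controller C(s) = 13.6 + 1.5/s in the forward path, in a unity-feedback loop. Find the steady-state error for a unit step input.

The open loop C(s)G_p(s) has a pole at the origin (type 1), so the static position error constant is infinite and e_ss = 1/(1+∞) = 0.

0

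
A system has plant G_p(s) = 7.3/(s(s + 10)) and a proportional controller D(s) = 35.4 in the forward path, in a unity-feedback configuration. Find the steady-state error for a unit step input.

The open loop D(s)G_p(s) has a pole at the origin (type 1), so the static position error constant is infinite and e_ss = 1/(1+∞) = 0.

0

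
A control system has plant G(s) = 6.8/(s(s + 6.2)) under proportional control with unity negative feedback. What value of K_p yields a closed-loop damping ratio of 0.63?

Closed-loop characteristic equation: s² + 6.2s + K_p·6.8 = 0.
So ω_n = √(6.8K_p) and 2ζω_n = 6.2, giving ζ = 6.2/(2√(6.8K_p)).
Setting ζ = 0.63: √(6.8K_p) = 6.2/(2·0.63) = 4.921, so K_p = 24.21/6.8 = 3.56.

K_p = 3.56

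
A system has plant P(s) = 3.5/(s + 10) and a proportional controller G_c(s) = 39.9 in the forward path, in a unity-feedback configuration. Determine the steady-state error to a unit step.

The loop is type 0. Static position error constant K_pos = G_c(0)·P(0) = 39.9·0.35 = 13.96.
Steady-state error to a unit step: e_ss = 1/(1+K_pos) = 1/14.96 = 0.0668.

0.0668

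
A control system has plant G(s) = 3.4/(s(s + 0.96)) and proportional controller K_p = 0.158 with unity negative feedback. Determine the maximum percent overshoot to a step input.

6.57%

From 1 + K_pG(s) = 0: s² + 0.96s + 0.5372 = 0 ⇒ ω_n = 0.7329, ζ = 0.6549.
%OS = 100·exp(−πζ/√(1−ζ²)) = 100·exp(−π·0.6549/√0.5711) = 6.57%.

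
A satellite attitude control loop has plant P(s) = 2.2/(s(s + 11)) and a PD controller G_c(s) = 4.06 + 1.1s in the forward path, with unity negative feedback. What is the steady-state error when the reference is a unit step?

0

The open loop G_c(s)P(s) has a pole at the origin (type 1), so the static position error constant is infinite and e_ss = 1/(1+∞) = 0.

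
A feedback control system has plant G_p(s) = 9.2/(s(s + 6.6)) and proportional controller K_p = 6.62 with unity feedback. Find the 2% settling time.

The closed-loop denominator s² + 6.6s + 60.9 gives ω_n = √60.9 = 7.804 and ζ = 6.6/(2ω_n) = 0.4229.
2% settling time T_s ≈ 4/(ζω_n) = 4/3.3 = 1.21 s.

T_s ≈ 1.21 s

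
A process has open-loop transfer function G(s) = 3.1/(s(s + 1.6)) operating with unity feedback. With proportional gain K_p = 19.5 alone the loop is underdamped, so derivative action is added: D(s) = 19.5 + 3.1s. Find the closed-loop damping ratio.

ζ = 0.721

Forward path: (19.5 + 3.1s)·3.1/(s(s+1.6)). The closed-loop characteristic equation is s² + (1.6 + 3.1·3.1)s + 3.1·19.5 = 0.
That is s² + 11.21s + 60.45 = 0, so ω_n = 7.775 rad/s and ζ = 11.21/(2·7.775) = 0.7209.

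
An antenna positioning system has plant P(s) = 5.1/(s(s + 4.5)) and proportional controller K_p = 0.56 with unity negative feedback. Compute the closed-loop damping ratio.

1 + K_p·P(s) = 0 gives s² + 4.5s + 2.856 = 0.
So ω_n² = 2.856 ⇒ ω_n = 1.69 rad/s, and ζ = 4.5/(2ω_n) = 1.33.

ζ = 1.33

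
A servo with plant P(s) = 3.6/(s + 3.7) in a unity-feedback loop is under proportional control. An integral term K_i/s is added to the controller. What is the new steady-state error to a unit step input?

The integrator makes K_pos = lim_{s→0} C(s)G(s) infinite, so e_ss = 1/(1+K_pos) = 0.

0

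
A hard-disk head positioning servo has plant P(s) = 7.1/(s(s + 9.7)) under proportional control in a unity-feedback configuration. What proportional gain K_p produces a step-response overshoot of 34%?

K_p = 31.4

From %OS = 100·exp(−πζ/√(1−ζ²)) = 34%, ζ = −ln(0.34)/√(π²+ln²(0.34)) = 0.3248.
Characteristic equation s² + 9.7s + 7.1K_p = 0 gives ζ = 9.7/(2√(7.1K_p)).
Setting ζ = 0.3248: √(7.1K_p) = 9.7/(2·0.3248) = 14.93, so K_p = 223/7.1 = 31.4.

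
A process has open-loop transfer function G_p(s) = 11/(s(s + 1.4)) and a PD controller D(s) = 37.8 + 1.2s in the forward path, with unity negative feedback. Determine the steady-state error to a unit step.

The open loop D(s)G_p(s) has a pole at the origin (type 1), so the static position error constant is infinite and e_ss = 1/(1+∞) = 0.

0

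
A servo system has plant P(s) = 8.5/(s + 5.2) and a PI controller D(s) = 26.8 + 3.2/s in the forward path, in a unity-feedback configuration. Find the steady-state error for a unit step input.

The open loop D(s)P(s) has a pole at the origin (type 1), so the static position error constant is infinite and e_ss = 1/(1+∞) = 0.

0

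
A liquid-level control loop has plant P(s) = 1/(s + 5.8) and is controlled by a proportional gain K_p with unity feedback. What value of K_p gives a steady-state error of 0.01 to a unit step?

The loop is type 0, so e_ss(step) = 1/(1 + K_pos) with K_pos = K_p·P(0).
P(0) = 0.1724. Require 1/(1 + K_p·0.1724) = 0.01, so 1 + 0.1724·K_p = 100.
K_p = (100 − 1)/0.1724 = 574.

K_p = 574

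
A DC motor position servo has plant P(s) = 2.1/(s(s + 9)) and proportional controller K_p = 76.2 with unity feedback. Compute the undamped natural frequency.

ω_n = 12.6 rad/s

The closed-loop denominator is s(s+9) + 76.2·2.1 = s² + 9s + 160.
So ω_n² = 160 ⇒ ω_n = 12.65 rad/s, and ζ = 9/(2ω_n) = 0.356.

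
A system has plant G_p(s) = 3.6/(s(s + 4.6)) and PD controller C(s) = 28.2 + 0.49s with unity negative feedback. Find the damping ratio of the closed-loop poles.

ζ = 0.316

Forward path: (28.2 + 0.49s)·3.6/(s(s+4.6)). The closed-loop characteristic equation is s² + (4.6 + 3.6·0.49)s + 3.6·28.2 = 0.
That is s² + 6.364s + 101.5 = 0, so ω_n = 10.08 rad/s and ζ = 6.364/(2·10.08) = 0.3158.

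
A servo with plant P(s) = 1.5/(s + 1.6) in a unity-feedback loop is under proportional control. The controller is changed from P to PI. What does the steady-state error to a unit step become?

The integrator makes K_pos = lim_{s→0} C(s)G(s) infinite, so e_ss = 1/(1+K_pos) = 0.

0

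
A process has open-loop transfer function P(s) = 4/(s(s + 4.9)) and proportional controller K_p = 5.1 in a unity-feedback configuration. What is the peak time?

Closed-loop characteristic equation: s² + 4.9s + 20.4 = 0, so ω_n = 4.517 rad/s and ζ = 4.9/(2·4.517) = 0.5424.
Damped frequency ω_d = ω_n√(1−ζ²) = 3.794 rad/s, so peak time T_p = π/ω_d = 0.828 s.

T_p = 0.828 s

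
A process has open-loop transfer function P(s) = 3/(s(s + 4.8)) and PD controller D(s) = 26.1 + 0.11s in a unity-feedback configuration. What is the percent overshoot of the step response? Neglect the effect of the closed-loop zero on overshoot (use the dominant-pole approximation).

Forward path: (26.1 + 0.11s)·3/(s(s+4.8)). The closed-loop characteristic equation is s² + (4.8 + 3·0.11)s + 3·26.1 = 0.
That is s² + 5.13s + 78.3 = 0, so ω_n = 8.849 rad/s and ζ = 5.13/(2·8.849) = 0.2899.
%OS = 100·exp(−πζ/√(1−ζ²)) = 38.6%.

38.6%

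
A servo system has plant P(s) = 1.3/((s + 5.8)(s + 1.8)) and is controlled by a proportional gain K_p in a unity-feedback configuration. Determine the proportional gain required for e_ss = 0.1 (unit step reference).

K_p = 72.3

The loop is type 0, so e_ss(step) = 1/(1 + K_pos) with K_pos = K_p·P(0).
P(0) = 0.1245. Require 1/(1 + K_p·0.1245) = 0.1, so 1 + 0.1245·K_p = 10.
K_p = (10 − 1)/0.1245 = 72.3.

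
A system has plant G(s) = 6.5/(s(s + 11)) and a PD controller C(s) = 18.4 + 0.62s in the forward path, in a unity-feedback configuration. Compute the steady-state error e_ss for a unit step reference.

The open loop C(s)G(s) has a pole at the origin (type 1), so the static position error constant is infinite and e_ss = 1/(1+∞) = 0.

0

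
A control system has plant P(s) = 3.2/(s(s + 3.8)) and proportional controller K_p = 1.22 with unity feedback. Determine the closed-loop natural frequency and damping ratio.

With unity feedback the closed-loop characteristic equation is s² + 3.8s + 1.22·3.2 = s² + 3.8s + 3.904 = 0.
So ω_n² = 3.904 ⇒ ω_n = 1.976 rad/s, and ζ = 3.8/(2ω_n) = 0.962.

ω_n = 1.98 rad/s, ζ = 0.962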